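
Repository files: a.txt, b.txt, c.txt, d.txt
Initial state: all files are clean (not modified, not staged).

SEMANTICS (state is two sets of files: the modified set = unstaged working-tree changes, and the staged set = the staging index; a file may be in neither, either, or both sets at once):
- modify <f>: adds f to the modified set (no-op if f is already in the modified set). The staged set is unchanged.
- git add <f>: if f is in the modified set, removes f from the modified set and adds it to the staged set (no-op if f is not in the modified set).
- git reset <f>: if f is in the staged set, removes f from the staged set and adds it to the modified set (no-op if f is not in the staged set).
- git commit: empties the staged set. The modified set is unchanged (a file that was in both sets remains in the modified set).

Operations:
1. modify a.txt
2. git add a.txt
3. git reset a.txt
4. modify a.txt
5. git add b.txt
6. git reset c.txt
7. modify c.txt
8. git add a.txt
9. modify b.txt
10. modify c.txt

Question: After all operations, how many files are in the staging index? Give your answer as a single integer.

Answer: 1

Derivation:
After op 1 (modify a.txt): modified={a.txt} staged={none}
After op 2 (git add a.txt): modified={none} staged={a.txt}
After op 3 (git reset a.txt): modified={a.txt} staged={none}
After op 4 (modify a.txt): modified={a.txt} staged={none}
After op 5 (git add b.txt): modified={a.txt} staged={none}
After op 6 (git reset c.txt): modified={a.txt} staged={none}
After op 7 (modify c.txt): modified={a.txt, c.txt} staged={none}
After op 8 (git add a.txt): modified={c.txt} staged={a.txt}
After op 9 (modify b.txt): modified={b.txt, c.txt} staged={a.txt}
After op 10 (modify c.txt): modified={b.txt, c.txt} staged={a.txt}
Final staged set: {a.txt} -> count=1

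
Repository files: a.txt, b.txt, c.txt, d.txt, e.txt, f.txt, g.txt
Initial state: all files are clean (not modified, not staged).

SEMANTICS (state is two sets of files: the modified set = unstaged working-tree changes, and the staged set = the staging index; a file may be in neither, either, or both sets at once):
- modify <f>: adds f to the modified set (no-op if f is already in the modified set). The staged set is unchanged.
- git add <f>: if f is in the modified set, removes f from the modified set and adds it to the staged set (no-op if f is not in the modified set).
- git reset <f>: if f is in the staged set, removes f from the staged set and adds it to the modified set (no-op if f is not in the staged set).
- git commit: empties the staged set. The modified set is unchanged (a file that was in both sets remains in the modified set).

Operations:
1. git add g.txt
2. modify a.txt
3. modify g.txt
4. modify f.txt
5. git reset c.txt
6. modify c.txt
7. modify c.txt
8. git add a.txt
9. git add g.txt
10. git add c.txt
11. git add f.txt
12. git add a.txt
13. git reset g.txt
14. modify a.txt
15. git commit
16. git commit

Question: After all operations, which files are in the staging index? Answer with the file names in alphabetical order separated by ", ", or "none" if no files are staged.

After op 1 (git add g.txt): modified={none} staged={none}
After op 2 (modify a.txt): modified={a.txt} staged={none}
After op 3 (modify g.txt): modified={a.txt, g.txt} staged={none}
After op 4 (modify f.txt): modified={a.txt, f.txt, g.txt} staged={none}
After op 5 (git reset c.txt): modified={a.txt, f.txt, g.txt} staged={none}
After op 6 (modify c.txt): modified={a.txt, c.txt, f.txt, g.txt} staged={none}
After op 7 (modify c.txt): modified={a.txt, c.txt, f.txt, g.txt} staged={none}
After op 8 (git add a.txt): modified={c.txt, f.txt, g.txt} staged={a.txt}
After op 9 (git add g.txt): modified={c.txt, f.txt} staged={a.txt, g.txt}
After op 10 (git add c.txt): modified={f.txt} staged={a.txt, c.txt, g.txt}
After op 11 (git add f.txt): modified={none} staged={a.txt, c.txt, f.txt, g.txt}
After op 12 (git add a.txt): modified={none} staged={a.txt, c.txt, f.txt, g.txt}
After op 13 (git reset g.txt): modified={g.txt} staged={a.txt, c.txt, f.txt}
After op 14 (modify a.txt): modified={a.txt, g.txt} staged={a.txt, c.txt, f.txt}
After op 15 (git commit): modified={a.txt, g.txt} staged={none}
After op 16 (git commit): modified={a.txt, g.txt} staged={none}

Answer: none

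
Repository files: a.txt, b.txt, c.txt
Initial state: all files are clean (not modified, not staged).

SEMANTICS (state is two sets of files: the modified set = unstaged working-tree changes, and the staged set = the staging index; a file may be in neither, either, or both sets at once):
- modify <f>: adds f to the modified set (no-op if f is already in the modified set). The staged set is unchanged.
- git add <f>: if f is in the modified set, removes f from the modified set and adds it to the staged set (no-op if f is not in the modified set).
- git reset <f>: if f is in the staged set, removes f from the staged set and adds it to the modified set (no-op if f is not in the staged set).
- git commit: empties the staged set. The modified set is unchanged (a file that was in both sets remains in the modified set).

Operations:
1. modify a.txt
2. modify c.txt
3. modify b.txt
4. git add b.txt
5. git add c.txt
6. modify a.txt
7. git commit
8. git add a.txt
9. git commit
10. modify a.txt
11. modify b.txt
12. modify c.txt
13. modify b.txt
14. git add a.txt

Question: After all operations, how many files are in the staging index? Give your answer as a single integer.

Answer: 1

Derivation:
After op 1 (modify a.txt): modified={a.txt} staged={none}
After op 2 (modify c.txt): modified={a.txt, c.txt} staged={none}
After op 3 (modify b.txt): modified={a.txt, b.txt, c.txt} staged={none}
After op 4 (git add b.txt): modified={a.txt, c.txt} staged={b.txt}
After op 5 (git add c.txt): modified={a.txt} staged={b.txt, c.txt}
After op 6 (modify a.txt): modified={a.txt} staged={b.txt, c.txt}
After op 7 (git commit): modified={a.txt} staged={none}
After op 8 (git add a.txt): modified={none} staged={a.txt}
After op 9 (git commit): modified={none} staged={none}
After op 10 (modify a.txt): modified={a.txt} staged={none}
After op 11 (modify b.txt): modified={a.txt, b.txt} staged={none}
After op 12 (modify c.txt): modified={a.txt, b.txt, c.txt} staged={none}
After op 13 (modify b.txt): modified={a.txt, b.txt, c.txt} staged={none}
After op 14 (git add a.txt): modified={b.txt, c.txt} staged={a.txt}
Final staged set: {a.txt} -> count=1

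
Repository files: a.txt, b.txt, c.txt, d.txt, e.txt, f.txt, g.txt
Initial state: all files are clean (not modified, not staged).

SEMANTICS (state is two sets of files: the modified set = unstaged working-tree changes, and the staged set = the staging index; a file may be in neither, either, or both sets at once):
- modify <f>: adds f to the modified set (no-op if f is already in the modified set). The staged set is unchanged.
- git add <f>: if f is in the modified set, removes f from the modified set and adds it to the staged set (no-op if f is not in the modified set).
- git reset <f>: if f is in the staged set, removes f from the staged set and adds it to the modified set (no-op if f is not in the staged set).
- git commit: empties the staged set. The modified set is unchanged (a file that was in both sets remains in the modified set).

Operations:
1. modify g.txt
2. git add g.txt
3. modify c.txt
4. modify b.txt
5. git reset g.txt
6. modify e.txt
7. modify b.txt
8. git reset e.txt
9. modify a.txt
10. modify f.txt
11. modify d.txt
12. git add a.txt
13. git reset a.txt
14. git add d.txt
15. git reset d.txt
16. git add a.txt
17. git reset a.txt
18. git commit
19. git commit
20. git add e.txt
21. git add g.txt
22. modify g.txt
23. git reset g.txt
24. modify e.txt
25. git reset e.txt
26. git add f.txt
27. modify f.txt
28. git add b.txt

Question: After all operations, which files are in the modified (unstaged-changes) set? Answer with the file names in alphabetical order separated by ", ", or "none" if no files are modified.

After op 1 (modify g.txt): modified={g.txt} staged={none}
After op 2 (git add g.txt): modified={none} staged={g.txt}
After op 3 (modify c.txt): modified={c.txt} staged={g.txt}
After op 4 (modify b.txt): modified={b.txt, c.txt} staged={g.txt}
After op 5 (git reset g.txt): modified={b.txt, c.txt, g.txt} staged={none}
After op 6 (modify e.txt): modified={b.txt, c.txt, e.txt, g.txt} staged={none}
After op 7 (modify b.txt): modified={b.txt, c.txt, e.txt, g.txt} staged={none}
After op 8 (git reset e.txt): modified={b.txt, c.txt, e.txt, g.txt} staged={none}
After op 9 (modify a.txt): modified={a.txt, b.txt, c.txt, e.txt, g.txt} staged={none}
After op 10 (modify f.txt): modified={a.txt, b.txt, c.txt, e.txt, f.txt, g.txt} staged={none}
After op 11 (modify d.txt): modified={a.txt, b.txt, c.txt, d.txt, e.txt, f.txt, g.txt} staged={none}
After op 12 (git add a.txt): modified={b.txt, c.txt, d.txt, e.txt, f.txt, g.txt} staged={a.txt}
After op 13 (git reset a.txt): modified={a.txt, b.txt, c.txt, d.txt, e.txt, f.txt, g.txt} staged={none}
After op 14 (git add d.txt): modified={a.txt, b.txt, c.txt, e.txt, f.txt, g.txt} staged={d.txt}
After op 15 (git reset d.txt): modified={a.txt, b.txt, c.txt, d.txt, e.txt, f.txt, g.txt} staged={none}
After op 16 (git add a.txt): modified={b.txt, c.txt, d.txt, e.txt, f.txt, g.txt} staged={a.txt}
After op 17 (git reset a.txt): modified={a.txt, b.txt, c.txt, d.txt, e.txt, f.txt, g.txt} staged={none}
After op 18 (git commit): modified={a.txt, b.txt, c.txt, d.txt, e.txt, f.txt, g.txt} staged={none}
After op 19 (git commit): modified={a.txt, b.txt, c.txt, d.txt, e.txt, f.txt, g.txt} staged={none}
After op 20 (git add e.txt): modified={a.txt, b.txt, c.txt, d.txt, f.txt, g.txt} staged={e.txt}
After op 21 (git add g.txt): modified={a.txt, b.txt, c.txt, d.txt, f.txt} staged={e.txt, g.txt}
After op 22 (modify g.txt): modified={a.txt, b.txt, c.txt, d.txt, f.txt, g.txt} staged={e.txt, g.txt}
After op 23 (git reset g.txt): modified={a.txt, b.txt, c.txt, d.txt, f.txt, g.txt} staged={e.txt}
After op 24 (modify e.txt): modified={a.txt, b.txt, c.txt, d.txt, e.txt, f.txt, g.txt} staged={e.txt}
After op 25 (git reset e.txt): modified={a.txt, b.txt, c.txt, d.txt, e.txt, f.txt, g.txt} staged={none}
After op 26 (git add f.txt): modified={a.txt, b.txt, c.txt, d.txt, e.txt, g.txt} staged={f.txt}
After op 27 (modify f.txt): modified={a.txt, b.txt, c.txt, d.txt, e.txt, f.txt, g.txt} staged={f.txt}
After op 28 (git add b.txt): modified={a.txt, c.txt, d.txt, e.txt, f.txt, g.txt} staged={b.txt, f.txt}

Answer: a.txt, c.txt, d.txt, e.txt, f.txt, g.txt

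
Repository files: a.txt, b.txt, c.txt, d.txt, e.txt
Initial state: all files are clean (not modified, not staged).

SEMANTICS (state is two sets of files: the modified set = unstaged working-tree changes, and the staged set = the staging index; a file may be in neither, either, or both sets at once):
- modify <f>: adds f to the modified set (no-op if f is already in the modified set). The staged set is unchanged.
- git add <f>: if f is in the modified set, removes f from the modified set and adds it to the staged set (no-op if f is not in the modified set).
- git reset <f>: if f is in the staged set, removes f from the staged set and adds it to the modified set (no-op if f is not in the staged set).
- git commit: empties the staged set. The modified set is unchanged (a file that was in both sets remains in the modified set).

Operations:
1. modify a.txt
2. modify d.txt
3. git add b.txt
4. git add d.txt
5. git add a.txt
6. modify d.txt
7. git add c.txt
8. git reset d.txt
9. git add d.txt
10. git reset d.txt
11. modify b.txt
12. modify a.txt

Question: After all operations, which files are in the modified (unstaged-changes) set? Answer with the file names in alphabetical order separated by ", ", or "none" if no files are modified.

After op 1 (modify a.txt): modified={a.txt} staged={none}
After op 2 (modify d.txt): modified={a.txt, d.txt} staged={none}
After op 3 (git add b.txt): modified={a.txt, d.txt} staged={none}
After op 4 (git add d.txt): modified={a.txt} staged={d.txt}
After op 5 (git add a.txt): modified={none} staged={a.txt, d.txt}
After op 6 (modify d.txt): modified={d.txt} staged={a.txt, d.txt}
After op 7 (git add c.txt): modified={d.txt} staged={a.txt, d.txt}
After op 8 (git reset d.txt): modified={d.txt} staged={a.txt}
After op 9 (git add d.txt): modified={none} staged={a.txt, d.txt}
After op 10 (git reset d.txt): modified={d.txt} staged={a.txt}
After op 11 (modify b.txt): modified={b.txt, d.txt} staged={a.txt}
After op 12 (modify a.txt): modified={a.txt, b.txt, d.txt} staged={a.txt}

Answer: a.txt, b.txt, d.txt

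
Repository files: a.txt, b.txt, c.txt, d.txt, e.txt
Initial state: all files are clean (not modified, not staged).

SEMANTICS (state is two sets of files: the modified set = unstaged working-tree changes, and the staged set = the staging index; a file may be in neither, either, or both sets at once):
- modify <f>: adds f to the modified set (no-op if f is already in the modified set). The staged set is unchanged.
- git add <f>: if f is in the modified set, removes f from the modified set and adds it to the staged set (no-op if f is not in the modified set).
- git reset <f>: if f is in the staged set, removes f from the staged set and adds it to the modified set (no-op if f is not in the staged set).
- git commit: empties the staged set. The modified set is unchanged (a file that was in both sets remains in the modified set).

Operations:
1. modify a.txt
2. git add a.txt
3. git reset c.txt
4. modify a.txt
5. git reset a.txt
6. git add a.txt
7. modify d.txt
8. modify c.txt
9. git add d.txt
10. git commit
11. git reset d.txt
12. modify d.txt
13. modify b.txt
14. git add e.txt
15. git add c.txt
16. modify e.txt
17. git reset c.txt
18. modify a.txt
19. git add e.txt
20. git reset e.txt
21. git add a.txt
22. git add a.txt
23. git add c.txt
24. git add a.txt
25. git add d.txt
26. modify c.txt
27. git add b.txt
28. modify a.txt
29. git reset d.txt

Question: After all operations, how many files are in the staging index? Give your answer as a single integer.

After op 1 (modify a.txt): modified={a.txt} staged={none}
After op 2 (git add a.txt): modified={none} staged={a.txt}
After op 3 (git reset c.txt): modified={none} staged={a.txt}
After op 4 (modify a.txt): modified={a.txt} staged={a.txt}
After op 5 (git reset a.txt): modified={a.txt} staged={none}
After op 6 (git add a.txt): modified={none} staged={a.txt}
After op 7 (modify d.txt): modified={d.txt} staged={a.txt}
After op 8 (modify c.txt): modified={c.txt, d.txt} staged={a.txt}
After op 9 (git add d.txt): modified={c.txt} staged={a.txt, d.txt}
After op 10 (git commit): modified={c.txt} staged={none}
After op 11 (git reset d.txt): modified={c.txt} staged={none}
After op 12 (modify d.txt): modified={c.txt, d.txt} staged={none}
After op 13 (modify b.txt): modified={b.txt, c.txt, d.txt} staged={none}
After op 14 (git add e.txt): modified={b.txt, c.txt, d.txt} staged={none}
After op 15 (git add c.txt): modified={b.txt, d.txt} staged={c.txt}
After op 16 (modify e.txt): modified={b.txt, d.txt, e.txt} staged={c.txt}
After op 17 (git reset c.txt): modified={b.txt, c.txt, d.txt, e.txt} staged={none}
After op 18 (modify a.txt): modified={a.txt, b.txt, c.txt, d.txt, e.txt} staged={none}
After op 19 (git add e.txt): modified={a.txt, b.txt, c.txt, d.txt} staged={e.txt}
After op 20 (git reset e.txt): modified={a.txt, b.txt, c.txt, d.txt, e.txt} staged={none}
After op 21 (git add a.txt): modified={b.txt, c.txt, d.txt, e.txt} staged={a.txt}
After op 22 (git add a.txt): modified={b.txt, c.txt, d.txt, e.txt} staged={a.txt}
After op 23 (git add c.txt): modified={b.txt, d.txt, e.txt} staged={a.txt, c.txt}
After op 24 (git add a.txt): modified={b.txt, d.txt, e.txt} staged={a.txt, c.txt}
After op 25 (git add d.txt): modified={b.txt, e.txt} staged={a.txt, c.txt, d.txt}
After op 26 (modify c.txt): modified={b.txt, c.txt, e.txt} staged={a.txt, c.txt, d.txt}
After op 27 (git add b.txt): modified={c.txt, e.txt} staged={a.txt, b.txt, c.txt, d.txt}
After op 28 (modify a.txt): modified={a.txt, c.txt, e.txt} staged={a.txt, b.txt, c.txt, d.txt}
After op 29 (git reset d.txt): modified={a.txt, c.txt, d.txt, e.txt} staged={a.txt, b.txt, c.txt}
Final staged set: {a.txt, b.txt, c.txt} -> count=3

Answer: 3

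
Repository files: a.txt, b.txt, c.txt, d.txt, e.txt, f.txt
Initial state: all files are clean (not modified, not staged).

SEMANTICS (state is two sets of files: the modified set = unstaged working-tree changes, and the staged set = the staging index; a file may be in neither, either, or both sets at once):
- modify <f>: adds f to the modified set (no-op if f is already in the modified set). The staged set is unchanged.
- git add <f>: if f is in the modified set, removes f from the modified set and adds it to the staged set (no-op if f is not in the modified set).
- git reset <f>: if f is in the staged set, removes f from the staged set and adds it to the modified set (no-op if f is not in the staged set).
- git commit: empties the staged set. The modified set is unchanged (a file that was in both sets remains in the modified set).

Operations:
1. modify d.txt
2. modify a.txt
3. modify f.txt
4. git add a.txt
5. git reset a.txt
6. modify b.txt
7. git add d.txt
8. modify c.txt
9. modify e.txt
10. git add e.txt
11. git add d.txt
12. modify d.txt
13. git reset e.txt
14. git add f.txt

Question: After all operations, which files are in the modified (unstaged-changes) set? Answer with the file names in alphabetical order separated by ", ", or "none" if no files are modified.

After op 1 (modify d.txt): modified={d.txt} staged={none}
After op 2 (modify a.txt): modified={a.txt, d.txt} staged={none}
After op 3 (modify f.txt): modified={a.txt, d.txt, f.txt} staged={none}
After op 4 (git add a.txt): modified={d.txt, f.txt} staged={a.txt}
After op 5 (git reset a.txt): modified={a.txt, d.txt, f.txt} staged={none}
After op 6 (modify b.txt): modified={a.txt, b.txt, d.txt, f.txt} staged={none}
After op 7 (git add d.txt): modified={a.txt, b.txt, f.txt} staged={d.txt}
After op 8 (modify c.txt): modified={a.txt, b.txt, c.txt, f.txt} staged={d.txt}
After op 9 (modify e.txt): modified={a.txt, b.txt, c.txt, e.txt, f.txt} staged={d.txt}
After op 10 (git add e.txt): modified={a.txt, b.txt, c.txt, f.txt} staged={d.txt, e.txt}
After op 11 (git add d.txt): modified={a.txt, b.txt, c.txt, f.txt} staged={d.txt, e.txt}
After op 12 (modify d.txt): modified={a.txt, b.txt, c.txt, d.txt, f.txt} staged={d.txt, e.txt}
After op 13 (git reset e.txt): modified={a.txt, b.txt, c.txt, d.txt, e.txt, f.txt} staged={d.txt}
After op 14 (git add f.txt): modified={a.txt, b.txt, c.txt, d.txt, e.txt} staged={d.txt, f.txt}

Answer: a.txt, b.txt, c.txt, d.txt, e.txt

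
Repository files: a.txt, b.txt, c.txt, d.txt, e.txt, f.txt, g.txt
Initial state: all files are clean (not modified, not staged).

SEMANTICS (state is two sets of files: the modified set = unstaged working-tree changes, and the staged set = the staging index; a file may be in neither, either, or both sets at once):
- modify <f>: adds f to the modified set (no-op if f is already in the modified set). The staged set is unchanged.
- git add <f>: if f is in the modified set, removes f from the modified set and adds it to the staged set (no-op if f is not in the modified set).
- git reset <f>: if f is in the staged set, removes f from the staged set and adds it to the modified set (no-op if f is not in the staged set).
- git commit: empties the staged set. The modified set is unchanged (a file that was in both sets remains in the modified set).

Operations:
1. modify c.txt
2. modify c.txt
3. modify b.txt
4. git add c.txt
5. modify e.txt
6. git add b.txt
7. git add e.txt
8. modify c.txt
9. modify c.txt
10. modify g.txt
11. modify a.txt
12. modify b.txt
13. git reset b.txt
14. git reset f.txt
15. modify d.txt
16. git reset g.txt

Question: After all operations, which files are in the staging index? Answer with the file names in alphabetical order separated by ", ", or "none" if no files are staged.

Answer: c.txt, e.txt

Derivation:
After op 1 (modify c.txt): modified={c.txt} staged={none}
After op 2 (modify c.txt): modified={c.txt} staged={none}
After op 3 (modify b.txt): modified={b.txt, c.txt} staged={none}
After op 4 (git add c.txt): modified={b.txt} staged={c.txt}
After op 5 (modify e.txt): modified={b.txt, e.txt} staged={c.txt}
After op 6 (git add b.txt): modified={e.txt} staged={b.txt, c.txt}
After op 7 (git add e.txt): modified={none} staged={b.txt, c.txt, e.txt}
After op 8 (modify c.txt): modified={c.txt} staged={b.txt, c.txt, e.txt}
After op 9 (modify c.txt): modified={c.txt} staged={b.txt, c.txt, e.txt}
After op 10 (modify g.txt): modified={c.txt, g.txt} staged={b.txt, c.txt, e.txt}
After op 11 (modify a.txt): modified={a.txt, c.txt, g.txt} staged={b.txt, c.txt, e.txt}
After op 12 (modify b.txt): modified={a.txt, b.txt, c.txt, g.txt} staged={b.txt, c.txt, e.txt}
After op 13 (git reset b.txt): modified={a.txt, b.txt, c.txt, g.txt} staged={c.txt, e.txt}
After op 14 (git reset f.txt): modified={a.txt, b.txt, c.txt, g.txt} staged={c.txt, e.txt}
After op 15 (modify d.txt): modified={a.txt, b.txt, c.txt, d.txt, g.txt} staged={c.txt, e.txt}
After op 16 (git reset g.txt): modified={a.txt, b.txt, c.txt, d.txt, g.txt} staged={c.txt, e.txt}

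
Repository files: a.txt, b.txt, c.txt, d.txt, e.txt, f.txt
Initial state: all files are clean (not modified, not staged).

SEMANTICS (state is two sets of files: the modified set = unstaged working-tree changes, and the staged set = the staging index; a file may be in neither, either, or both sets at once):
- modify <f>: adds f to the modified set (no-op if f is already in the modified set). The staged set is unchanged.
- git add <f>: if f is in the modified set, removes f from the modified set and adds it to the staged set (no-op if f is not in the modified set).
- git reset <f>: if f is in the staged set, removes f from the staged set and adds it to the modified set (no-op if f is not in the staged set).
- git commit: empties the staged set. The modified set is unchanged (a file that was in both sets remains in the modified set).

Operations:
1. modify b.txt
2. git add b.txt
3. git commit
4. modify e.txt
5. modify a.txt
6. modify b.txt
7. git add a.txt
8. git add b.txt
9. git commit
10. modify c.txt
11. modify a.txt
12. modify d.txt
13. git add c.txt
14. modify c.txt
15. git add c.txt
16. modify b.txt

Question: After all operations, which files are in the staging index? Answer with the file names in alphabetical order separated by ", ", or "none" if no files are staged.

After op 1 (modify b.txt): modified={b.txt} staged={none}
After op 2 (git add b.txt): modified={none} staged={b.txt}
After op 3 (git commit): modified={none} staged={none}
After op 4 (modify e.txt): modified={e.txt} staged={none}
After op 5 (modify a.txt): modified={a.txt, e.txt} staged={none}
After op 6 (modify b.txt): modified={a.txt, b.txt, e.txt} staged={none}
After op 7 (git add a.txt): modified={b.txt, e.txt} staged={a.txt}
After op 8 (git add b.txt): modified={e.txt} staged={a.txt, b.txt}
After op 9 (git commit): modified={e.txt} staged={none}
After op 10 (modify c.txt): modified={c.txt, e.txt} staged={none}
After op 11 (modify a.txt): modified={a.txt, c.txt, e.txt} staged={none}
After op 12 (modify d.txt): modified={a.txt, c.txt, d.txt, e.txt} staged={none}
After op 13 (git add c.txt): modified={a.txt, d.txt, e.txt} staged={c.txt}
After op 14 (modify c.txt): modified={a.txt, c.txt, d.txt, e.txt} staged={c.txt}
After op 15 (git add c.txt): modified={a.txt, d.txt, e.txt} staged={c.txt}
After op 16 (modify b.txt): modified={a.txt, b.txt, d.txt, e.txt} staged={c.txt}

Answer: c.txt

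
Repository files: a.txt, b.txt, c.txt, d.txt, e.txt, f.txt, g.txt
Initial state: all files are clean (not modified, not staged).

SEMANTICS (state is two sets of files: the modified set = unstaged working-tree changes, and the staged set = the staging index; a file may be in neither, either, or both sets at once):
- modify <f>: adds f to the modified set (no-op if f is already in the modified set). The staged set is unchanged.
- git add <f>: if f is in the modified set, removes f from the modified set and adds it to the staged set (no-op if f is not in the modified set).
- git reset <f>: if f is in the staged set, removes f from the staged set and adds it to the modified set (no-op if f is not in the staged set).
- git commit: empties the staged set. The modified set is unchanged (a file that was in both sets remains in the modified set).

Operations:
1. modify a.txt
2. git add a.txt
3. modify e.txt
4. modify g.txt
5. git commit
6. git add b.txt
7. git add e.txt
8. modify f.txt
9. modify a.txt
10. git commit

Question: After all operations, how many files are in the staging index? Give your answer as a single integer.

Answer: 0

Derivation:
After op 1 (modify a.txt): modified={a.txt} staged={none}
After op 2 (git add a.txt): modified={none} staged={a.txt}
After op 3 (modify e.txt): modified={e.txt} staged={a.txt}
After op 4 (modify g.txt): modified={e.txt, g.txt} staged={a.txt}
After op 5 (git commit): modified={e.txt, g.txt} staged={none}
After op 6 (git add b.txt): modified={e.txt, g.txt} staged={none}
After op 7 (git add e.txt): modified={g.txt} staged={e.txt}
After op 8 (modify f.txt): modified={f.txt, g.txt} staged={e.txt}
After op 9 (modify a.txt): modified={a.txt, f.txt, g.txt} staged={e.txt}
After op 10 (git commit): modified={a.txt, f.txt, g.txt} staged={none}
Final staged set: {none} -> count=0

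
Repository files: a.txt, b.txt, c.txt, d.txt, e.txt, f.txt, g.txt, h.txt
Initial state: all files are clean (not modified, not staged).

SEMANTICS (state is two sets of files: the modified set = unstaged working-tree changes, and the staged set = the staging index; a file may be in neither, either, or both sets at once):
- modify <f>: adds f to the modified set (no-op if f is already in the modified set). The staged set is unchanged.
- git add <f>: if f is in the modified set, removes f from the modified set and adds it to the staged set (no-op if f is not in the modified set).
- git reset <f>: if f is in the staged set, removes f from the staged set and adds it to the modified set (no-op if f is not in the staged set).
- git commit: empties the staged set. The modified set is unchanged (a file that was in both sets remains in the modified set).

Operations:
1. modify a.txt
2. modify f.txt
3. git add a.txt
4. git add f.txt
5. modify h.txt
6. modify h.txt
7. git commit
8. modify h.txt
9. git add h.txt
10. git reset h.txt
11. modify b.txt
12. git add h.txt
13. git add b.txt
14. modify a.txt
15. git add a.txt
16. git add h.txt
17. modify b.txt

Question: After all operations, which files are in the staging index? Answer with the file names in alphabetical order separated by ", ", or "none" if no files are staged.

Answer: a.txt, b.txt, h.txt

Derivation:
After op 1 (modify a.txt): modified={a.txt} staged={none}
After op 2 (modify f.txt): modified={a.txt, f.txt} staged={none}
After op 3 (git add a.txt): modified={f.txt} staged={a.txt}
After op 4 (git add f.txt): modified={none} staged={a.txt, f.txt}
After op 5 (modify h.txt): modified={h.txt} staged={a.txt, f.txt}
After op 6 (modify h.txt): modified={h.txt} staged={a.txt, f.txt}
After op 7 (git commit): modified={h.txt} staged={none}
After op 8 (modify h.txt): modified={h.txt} staged={none}
After op 9 (git add h.txt): modified={none} staged={h.txt}
After op 10 (git reset h.txt): modified={h.txt} staged={none}
After op 11 (modify b.txt): modified={b.txt, h.txt} staged={none}
After op 12 (git add h.txt): modified={b.txt} staged={h.txt}
After op 13 (git add b.txt): modified={none} staged={b.txt, h.txt}
After op 14 (modify a.txt): modified={a.txt} staged={b.txt, h.txt}
After op 15 (git add a.txt): modified={none} staged={a.txt, b.txt, h.txt}
After op 16 (git add h.txt): modified={none} staged={a.txt, b.txt, h.txt}
After op 17 (modify b.txt): modified={b.txt} staged={a.txt, b.txt, h.txt}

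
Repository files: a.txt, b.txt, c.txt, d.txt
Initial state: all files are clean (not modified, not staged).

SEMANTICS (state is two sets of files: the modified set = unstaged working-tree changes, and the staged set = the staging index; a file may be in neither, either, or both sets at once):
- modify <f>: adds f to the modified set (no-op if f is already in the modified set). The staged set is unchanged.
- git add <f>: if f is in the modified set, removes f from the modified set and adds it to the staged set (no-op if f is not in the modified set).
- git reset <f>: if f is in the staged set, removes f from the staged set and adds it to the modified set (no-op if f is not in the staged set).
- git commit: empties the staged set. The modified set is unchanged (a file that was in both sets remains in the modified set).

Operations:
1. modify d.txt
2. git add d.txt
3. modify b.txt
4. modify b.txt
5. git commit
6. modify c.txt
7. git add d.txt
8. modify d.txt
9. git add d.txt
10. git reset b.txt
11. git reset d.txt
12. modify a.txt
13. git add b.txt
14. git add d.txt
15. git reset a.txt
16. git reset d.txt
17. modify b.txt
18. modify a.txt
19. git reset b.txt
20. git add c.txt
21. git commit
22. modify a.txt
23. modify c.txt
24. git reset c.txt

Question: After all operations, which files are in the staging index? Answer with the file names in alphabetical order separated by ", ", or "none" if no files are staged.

Answer: none

Derivation:
After op 1 (modify d.txt): modified={d.txt} staged={none}
After op 2 (git add d.txt): modified={none} staged={d.txt}
After op 3 (modify b.txt): modified={b.txt} staged={d.txt}
After op 4 (modify b.txt): modified={b.txt} staged={d.txt}
After op 5 (git commit): modified={b.txt} staged={none}
After op 6 (modify c.txt): modified={b.txt, c.txt} staged={none}
After op 7 (git add d.txt): modified={b.txt, c.txt} staged={none}
After op 8 (modify d.txt): modified={b.txt, c.txt, d.txt} staged={none}
After op 9 (git add d.txt): modified={b.txt, c.txt} staged={d.txt}
After op 10 (git reset b.txt): modified={b.txt, c.txt} staged={d.txt}
After op 11 (git reset d.txt): modified={b.txt, c.txt, d.txt} staged={none}
After op 12 (modify a.txt): modified={a.txt, b.txt, c.txt, d.txt} staged={none}
After op 13 (git add b.txt): modified={a.txt, c.txt, d.txt} staged={b.txt}
After op 14 (git add d.txt): modified={a.txt, c.txt} staged={b.txt, d.txt}
After op 15 (git reset a.txt): modified={a.txt, c.txt} staged={b.txt, d.txt}
After op 16 (git reset d.txt): modified={a.txt, c.txt, d.txt} staged={b.txt}
After op 17 (modify b.txt): modified={a.txt, b.txt, c.txt, d.txt} staged={b.txt}
After op 18 (modify a.txt): modified={a.txt, b.txt, c.txt, d.txt} staged={b.txt}
After op 19 (git reset b.txt): modified={a.txt, b.txt, c.txt, d.txt} staged={none}
After op 20 (git add c.txt): modified={a.txt, b.txt, d.txt} staged={c.txt}
After op 21 (git commit): modified={a.txt, b.txt, d.txt} staged={none}
After op 22 (modify a.txt): modified={a.txt, b.txt, d.txt} staged={none}
After op 23 (modify c.txt): modified={a.txt, b.txt, c.txt, d.txt} staged={none}
After op 24 (git reset c.txt): modified={a.txt, b.txt, c.txt, d.txt} staged={none}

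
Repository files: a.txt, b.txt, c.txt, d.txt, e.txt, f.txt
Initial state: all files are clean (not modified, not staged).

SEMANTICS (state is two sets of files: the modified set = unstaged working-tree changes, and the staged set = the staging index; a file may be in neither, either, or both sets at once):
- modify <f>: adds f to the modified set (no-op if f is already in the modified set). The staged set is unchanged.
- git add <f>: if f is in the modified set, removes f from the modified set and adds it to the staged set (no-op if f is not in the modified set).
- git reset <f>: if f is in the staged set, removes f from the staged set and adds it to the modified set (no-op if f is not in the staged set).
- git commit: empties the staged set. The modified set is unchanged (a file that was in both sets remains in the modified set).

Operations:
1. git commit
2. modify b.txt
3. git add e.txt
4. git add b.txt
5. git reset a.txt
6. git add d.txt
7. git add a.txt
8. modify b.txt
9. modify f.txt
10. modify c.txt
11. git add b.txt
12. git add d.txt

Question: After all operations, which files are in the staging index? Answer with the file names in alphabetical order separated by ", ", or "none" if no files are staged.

After op 1 (git commit): modified={none} staged={none}
After op 2 (modify b.txt): modified={b.txt} staged={none}
After op 3 (git add e.txt): modified={b.txt} staged={none}
After op 4 (git add b.txt): modified={none} staged={b.txt}
After op 5 (git reset a.txt): modified={none} staged={b.txt}
After op 6 (git add d.txt): modified={none} staged={b.txt}
After op 7 (git add a.txt): modified={none} staged={b.txt}
After op 8 (modify b.txt): modified={b.txt} staged={b.txt}
After op 9 (modify f.txt): modified={b.txt, f.txt} staged={b.txt}
After op 10 (modify c.txt): modified={b.txt, c.txt, f.txt} staged={b.txt}
After op 11 (git add b.txt): modified={c.txt, f.txt} staged={b.txt}
After op 12 (git add d.txt): modified={c.txt, f.txt} staged={b.txt}

Answer: b.txt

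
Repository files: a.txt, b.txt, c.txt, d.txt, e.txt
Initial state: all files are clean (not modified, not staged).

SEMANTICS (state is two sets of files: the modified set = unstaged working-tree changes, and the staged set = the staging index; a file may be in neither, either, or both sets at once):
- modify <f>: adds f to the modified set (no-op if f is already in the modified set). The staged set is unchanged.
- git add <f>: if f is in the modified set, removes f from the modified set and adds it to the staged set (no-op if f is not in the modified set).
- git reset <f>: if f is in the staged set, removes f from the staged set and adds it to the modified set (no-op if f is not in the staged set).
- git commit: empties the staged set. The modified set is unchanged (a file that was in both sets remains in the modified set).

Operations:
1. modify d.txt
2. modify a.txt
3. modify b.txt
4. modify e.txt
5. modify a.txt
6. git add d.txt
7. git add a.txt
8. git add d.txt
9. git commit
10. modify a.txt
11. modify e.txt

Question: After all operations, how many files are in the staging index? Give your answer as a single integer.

Answer: 0

Derivation:
After op 1 (modify d.txt): modified={d.txt} staged={none}
After op 2 (modify a.txt): modified={a.txt, d.txt} staged={none}
After op 3 (modify b.txt): modified={a.txt, b.txt, d.txt} staged={none}
After op 4 (modify e.txt): modified={a.txt, b.txt, d.txt, e.txt} staged={none}
After op 5 (modify a.txt): modified={a.txt, b.txt, d.txt, e.txt} staged={none}
After op 6 (git add d.txt): modified={a.txt, b.txt, e.txt} staged={d.txt}
After op 7 (git add a.txt): modified={b.txt, e.txt} staged={a.txt, d.txt}
After op 8 (git add d.txt): modified={b.txt, e.txt} staged={a.txt, d.txt}
After op 9 (git commit): modified={b.txt, e.txt} staged={none}
After op 10 (modify a.txt): modified={a.txt, b.txt, e.txt} staged={none}
After op 11 (modify e.txt): modified={a.txt, b.txt, e.txt} staged={none}
Final staged set: {none} -> count=0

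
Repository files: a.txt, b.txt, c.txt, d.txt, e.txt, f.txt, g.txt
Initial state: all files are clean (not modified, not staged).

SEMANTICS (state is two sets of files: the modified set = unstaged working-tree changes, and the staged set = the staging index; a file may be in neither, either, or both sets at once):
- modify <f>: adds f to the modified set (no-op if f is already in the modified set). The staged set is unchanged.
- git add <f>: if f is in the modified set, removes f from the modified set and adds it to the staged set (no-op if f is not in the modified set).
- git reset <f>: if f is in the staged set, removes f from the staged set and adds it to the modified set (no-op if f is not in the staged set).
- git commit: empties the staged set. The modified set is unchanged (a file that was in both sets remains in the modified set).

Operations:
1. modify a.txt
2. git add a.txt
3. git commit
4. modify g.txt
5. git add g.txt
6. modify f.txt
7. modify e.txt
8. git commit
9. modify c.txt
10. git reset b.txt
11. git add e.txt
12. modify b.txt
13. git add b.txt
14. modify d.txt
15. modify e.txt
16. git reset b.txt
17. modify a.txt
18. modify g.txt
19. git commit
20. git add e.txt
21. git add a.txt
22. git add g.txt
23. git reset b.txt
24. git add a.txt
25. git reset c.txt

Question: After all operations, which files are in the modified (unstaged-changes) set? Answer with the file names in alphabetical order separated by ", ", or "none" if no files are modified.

Answer: b.txt, c.txt, d.txt, f.txt

Derivation:
After op 1 (modify a.txt): modified={a.txt} staged={none}
After op 2 (git add a.txt): modified={none} staged={a.txt}
After op 3 (git commit): modified={none} staged={none}
After op 4 (modify g.txt): modified={g.txt} staged={none}
After op 5 (git add g.txt): modified={none} staged={g.txt}
After op 6 (modify f.txt): modified={f.txt} staged={g.txt}
After op 7 (modify e.txt): modified={e.txt, f.txt} staged={g.txt}
After op 8 (git commit): modified={e.txt, f.txt} staged={none}
After op 9 (modify c.txt): modified={c.txt, e.txt, f.txt} staged={none}
After op 10 (git reset b.txt): modified={c.txt, e.txt, f.txt} staged={none}
After op 11 (git add e.txt): modified={c.txt, f.txt} staged={e.txt}
After op 12 (modify b.txt): modified={b.txt, c.txt, f.txt} staged={e.txt}
After op 13 (git add b.txt): modified={c.txt, f.txt} staged={b.txt, e.txt}
After op 14 (modify d.txt): modified={c.txt, d.txt, f.txt} staged={b.txt, e.txt}
After op 15 (modify e.txt): modified={c.txt, d.txt, e.txt, f.txt} staged={b.txt, e.txt}
After op 16 (git reset b.txt): modified={b.txt, c.txt, d.txt, e.txt, f.txt} staged={e.txt}
After op 17 (modify a.txt): modified={a.txt, b.txt, c.txt, d.txt, e.txt, f.txt} staged={e.txt}
After op 18 (modify g.txt): modified={a.txt, b.txt, c.txt, d.txt, e.txt, f.txt, g.txt} staged={e.txt}
After op 19 (git commit): modified={a.txt, b.txt, c.txt, d.txt, e.txt, f.txt, g.txt} staged={none}
After op 20 (git add e.txt): modified={a.txt, b.txt, c.txt, d.txt, f.txt, g.txt} staged={e.txt}
After op 21 (git add a.txt): modified={b.txt, c.txt, d.txt, f.txt, g.txt} staged={a.txt, e.txt}
After op 22 (git add g.txt): modified={b.txt, c.txt, d.txt, f.txt} staged={a.txt, e.txt, g.txt}
After op 23 (git reset b.txt): modified={b.txt, c.txt, d.txt, f.txt} staged={a.txt, e.txt, g.txt}
After op 24 (git add a.txt): modified={b.txt, c.txt, d.txt, f.txt} staged={a.txt, e.txt, g.txt}
After op 25 (git reset c.txt): modified={b.txt, c.txt, d.txt, f.txt} staged={a.txt, e.txt, g.txt}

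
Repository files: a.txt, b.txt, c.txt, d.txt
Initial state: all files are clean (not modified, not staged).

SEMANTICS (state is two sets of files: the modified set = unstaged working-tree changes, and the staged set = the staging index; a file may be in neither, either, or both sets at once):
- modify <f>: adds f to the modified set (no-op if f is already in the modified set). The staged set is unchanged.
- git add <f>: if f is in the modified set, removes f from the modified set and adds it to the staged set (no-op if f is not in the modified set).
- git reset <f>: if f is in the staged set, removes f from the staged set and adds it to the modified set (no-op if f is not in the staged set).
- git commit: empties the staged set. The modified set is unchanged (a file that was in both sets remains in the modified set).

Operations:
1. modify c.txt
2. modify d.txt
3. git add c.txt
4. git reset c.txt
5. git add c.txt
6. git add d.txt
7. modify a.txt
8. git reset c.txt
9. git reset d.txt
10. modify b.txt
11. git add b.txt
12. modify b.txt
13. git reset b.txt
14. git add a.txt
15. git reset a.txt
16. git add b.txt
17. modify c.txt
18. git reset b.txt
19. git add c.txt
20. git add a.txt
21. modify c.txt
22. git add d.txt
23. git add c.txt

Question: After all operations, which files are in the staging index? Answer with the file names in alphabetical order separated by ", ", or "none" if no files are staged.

Answer: a.txt, c.txt, d.txt

Derivation:
After op 1 (modify c.txt): modified={c.txt} staged={none}
After op 2 (modify d.txt): modified={c.txt, d.txt} staged={none}
After op 3 (git add c.txt): modified={d.txt} staged={c.txt}
After op 4 (git reset c.txt): modified={c.txt, d.txt} staged={none}
After op 5 (git add c.txt): modified={d.txt} staged={c.txt}
After op 6 (git add d.txt): modified={none} staged={c.txt, d.txt}
After op 7 (modify a.txt): modified={a.txt} staged={c.txt, d.txt}
After op 8 (git reset c.txt): modified={a.txt, c.txt} staged={d.txt}
After op 9 (git reset d.txt): modified={a.txt, c.txt, d.txt} staged={none}
After op 10 (modify b.txt): modified={a.txt, b.txt, c.txt, d.txt} staged={none}
After op 11 (git add b.txt): modified={a.txt, c.txt, d.txt} staged={b.txt}
After op 12 (modify b.txt): modified={a.txt, b.txt, c.txt, d.txt} staged={b.txt}
After op 13 (git reset b.txt): modified={a.txt, b.txt, c.txt, d.txt} staged={none}
After op 14 (git add a.txt): modified={b.txt, c.txt, d.txt} staged={a.txt}
After op 15 (git reset a.txt): modified={a.txt, b.txt, c.txt, d.txt} staged={none}
After op 16 (git add b.txt): modified={a.txt, c.txt, d.txt} staged={b.txt}
After op 17 (modify c.txt): modified={a.txt, c.txt, d.txt} staged={b.txt}
After op 18 (git reset b.txt): modified={a.txt, b.txt, c.txt, d.txt} staged={none}
After op 19 (git add c.txt): modified={a.txt, b.txt, d.txt} staged={c.txt}
After op 20 (git add a.txt): modified={b.txt, d.txt} staged={a.txt, c.txt}
After op 21 (modify c.txt): modified={b.txt, c.txt, d.txt} staged={a.txt, c.txt}
After op 22 (git add d.txt): modified={b.txt, c.txt} staged={a.txt, c.txt, d.txt}
After op 23 (git add c.txt): modified={b.txt} staged={a.txt, c.txt, d.txt}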